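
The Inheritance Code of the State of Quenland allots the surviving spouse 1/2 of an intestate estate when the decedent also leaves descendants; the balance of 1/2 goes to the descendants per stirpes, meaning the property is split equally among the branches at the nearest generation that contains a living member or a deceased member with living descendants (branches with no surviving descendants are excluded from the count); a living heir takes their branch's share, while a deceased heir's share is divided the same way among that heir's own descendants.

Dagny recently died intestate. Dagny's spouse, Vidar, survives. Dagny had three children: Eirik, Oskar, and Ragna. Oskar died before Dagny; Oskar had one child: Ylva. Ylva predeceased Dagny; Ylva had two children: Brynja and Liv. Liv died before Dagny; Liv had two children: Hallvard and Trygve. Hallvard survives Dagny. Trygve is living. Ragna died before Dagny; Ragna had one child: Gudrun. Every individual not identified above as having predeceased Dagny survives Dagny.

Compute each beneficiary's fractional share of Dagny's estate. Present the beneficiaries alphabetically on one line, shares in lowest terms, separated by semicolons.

Brynja 1/12; Eirik 1/6; Gudrun 1/6; Hallvard 1/24; Trygve 1/24; Vidar 1/2

Vidar, as surviving spouse, takes 1/2.
The remaining 1/2 passes to Dagny's descendants per stirpes.
The 1/2 is divided into 3 equal shares of 1/6 among Eirik, Oskar, Ragna.
Eirik is living and takes 1/6.
Oskar predeceased; the 1/6 allotted to Oskar's branch passes to Oskar's issue by representation.
Ylva's line is the sole branch at this level, so the full 1/6 passes to Ylva's issue by representation.
The 1/6 is divided into 2 equal shares of 1/12 among Brynja, Liv.
Brynja is living and takes 1/12.
Liv predeceased; the 1/12 allotted to Liv's branch passes to Liv's issue by representation.
The 1/12 is divided into 2 equal shares of 1/24 among Hallvard, Trygve.
Hallvard is living and takes 1/24.
Trygve is living and takes 1/24.
Ragna predeceased; the 1/6 allotted to Ragna's branch passes to Ragna's issue by representation.
Gudrun is the sole taker at this level and receives the full 1/6.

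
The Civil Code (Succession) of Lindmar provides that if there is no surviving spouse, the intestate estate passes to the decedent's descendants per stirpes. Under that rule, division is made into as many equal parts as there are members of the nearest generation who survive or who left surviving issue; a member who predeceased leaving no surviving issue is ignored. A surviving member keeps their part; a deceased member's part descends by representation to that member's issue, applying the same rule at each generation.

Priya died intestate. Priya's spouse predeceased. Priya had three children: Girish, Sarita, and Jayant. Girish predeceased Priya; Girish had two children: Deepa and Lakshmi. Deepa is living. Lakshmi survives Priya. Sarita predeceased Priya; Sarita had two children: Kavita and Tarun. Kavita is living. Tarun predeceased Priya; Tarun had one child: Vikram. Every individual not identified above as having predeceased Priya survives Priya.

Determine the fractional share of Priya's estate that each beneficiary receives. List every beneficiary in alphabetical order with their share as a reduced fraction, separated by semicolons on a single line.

Deepa 1/6; Jayant 1/3; Kavita 1/6; Lakshmi 1/6; Vikram 1/6

There is no surviving spouse, so the entire estate passes to Priya's descendants per stirpes.
The estate is divided into 3 equal shares of 1/3 among Girish, Sarita, Jayant.
Girish predeceased; the 1/3 allotted to Girish's branch passes to Girish's issue by representation.
The 1/3 is divided into 2 equal shares of 1/6 among Deepa, Lakshmi.
Deepa is living and takes 1/6.
Lakshmi is living and takes 1/6.
Sarita predeceased; the 1/3 allotted to Sarita's branch passes to Sarita's issue by representation.
The 1/3 is divided into 2 equal shares of 1/6 among Kavita, Tarun.
Kavita is living and takes 1/6.
Tarun predeceased; the 1/6 allotted to Tarun's branch passes to Tarun's issue by representation.
Vikram is the sole taker at this level and receives the full 1/6.
Jayant is living and takes 1/3.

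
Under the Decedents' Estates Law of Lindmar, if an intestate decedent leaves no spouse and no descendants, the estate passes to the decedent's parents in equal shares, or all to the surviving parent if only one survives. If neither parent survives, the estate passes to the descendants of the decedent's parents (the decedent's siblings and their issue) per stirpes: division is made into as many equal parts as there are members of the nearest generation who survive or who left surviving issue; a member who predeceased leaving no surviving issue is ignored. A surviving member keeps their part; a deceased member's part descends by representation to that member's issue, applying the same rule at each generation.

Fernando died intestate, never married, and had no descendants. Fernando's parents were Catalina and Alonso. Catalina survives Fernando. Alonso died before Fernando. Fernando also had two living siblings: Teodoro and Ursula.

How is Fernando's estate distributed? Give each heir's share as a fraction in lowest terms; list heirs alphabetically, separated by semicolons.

Catalina 1

Only one parent, Catalina, survives, so Catalina takes the entire estate. The siblings take nothing because a surviving parent has priority.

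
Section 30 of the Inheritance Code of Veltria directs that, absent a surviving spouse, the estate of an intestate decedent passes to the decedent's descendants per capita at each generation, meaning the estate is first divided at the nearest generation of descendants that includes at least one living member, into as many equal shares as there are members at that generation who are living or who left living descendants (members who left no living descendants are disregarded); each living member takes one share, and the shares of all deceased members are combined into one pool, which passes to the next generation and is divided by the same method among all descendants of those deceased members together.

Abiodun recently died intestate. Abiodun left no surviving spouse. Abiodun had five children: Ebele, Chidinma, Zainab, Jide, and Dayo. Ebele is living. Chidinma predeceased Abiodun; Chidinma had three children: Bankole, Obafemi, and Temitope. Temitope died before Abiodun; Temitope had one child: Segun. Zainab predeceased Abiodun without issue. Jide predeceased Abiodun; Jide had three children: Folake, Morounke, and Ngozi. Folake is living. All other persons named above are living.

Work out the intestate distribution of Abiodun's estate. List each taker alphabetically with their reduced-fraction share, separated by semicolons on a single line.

Bankole 1/12; Dayo 1/4; Ebele 1/4; Folake 1/12; Morounke 1/12; Ngozi 1/12; Obafemi 1/12; Segun 1/12

There is no surviving spouse, so the entire estate passes to Abiodun's descendants per capita at each generation.
At generation 1 (Ebele, Chidinma, Jide, Dayo) there are 4 shares of (1)/4 = 1/4 each.
Living: Ebele and Dayo — each takes 1/4.
Deceased: Chidinma and Jide. Their combined 1/2 is pooled and carried to generation 2.
At generation 2 (Bankole, Obafemi, Temitope, Folake, Morounke, Ngozi) there are 6 shares of (1/2)/6 = 1/12 each.
Living: Bankole, Obafemi, Folake, Morounke, and Ngozi — each takes 1/12.
Deceased: Temitope. That 1/12 share is carried to generation 3.
At generation 3 (Segun) there are 1 shares of (1/12)/1 = 1/12 each.
Living: Segun — each takes 1/12.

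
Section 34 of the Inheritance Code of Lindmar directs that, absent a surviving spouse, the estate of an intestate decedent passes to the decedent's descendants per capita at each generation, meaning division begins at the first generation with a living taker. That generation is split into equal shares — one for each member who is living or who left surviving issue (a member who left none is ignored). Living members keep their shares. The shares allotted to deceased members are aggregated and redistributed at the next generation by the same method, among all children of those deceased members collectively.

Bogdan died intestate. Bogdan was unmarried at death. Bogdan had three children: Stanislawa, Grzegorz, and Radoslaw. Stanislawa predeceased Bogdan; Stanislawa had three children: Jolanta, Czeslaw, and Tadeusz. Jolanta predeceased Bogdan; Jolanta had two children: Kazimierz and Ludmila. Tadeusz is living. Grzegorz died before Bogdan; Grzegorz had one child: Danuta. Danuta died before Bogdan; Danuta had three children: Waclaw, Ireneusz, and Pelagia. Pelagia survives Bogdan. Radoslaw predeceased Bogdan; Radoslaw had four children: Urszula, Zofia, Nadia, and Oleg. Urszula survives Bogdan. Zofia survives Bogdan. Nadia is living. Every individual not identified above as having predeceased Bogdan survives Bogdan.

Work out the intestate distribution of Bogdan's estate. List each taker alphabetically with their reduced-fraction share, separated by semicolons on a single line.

Czeslaw 1/8; Ireneusz 1/20; Kazimierz 1/20; Ludmila 1/20; Nadia 1/8; Oleg 1/8; Pelagia 1/20; Tadeusz 1/8; Urszula 1/8; Waclaw 1/20; Zofia 1/8

There is no surviving spouse, so the entire estate passes to Bogdan's descendants per capita at each generation.
No one at generation 1 (Stanislawa, Grzegorz, Radoslaw) is living; moving to the next generation.
At generation 2 (Jolanta, Czeslaw, Tadeusz, Danuta, Urszula, Zofia, Nadia, Oleg) there are 8 shares of (1)/8 = 1/8 each.
Living: Czeslaw, Tadeusz, Urszula, Zofia, Nadia, and Oleg — each takes 1/8.
Deceased: Jolanta and Danuta. Their combined 1/4 is pooled and carried to generation 3.
At generation 3 (Kazimierz, Ludmila, Waclaw, Ireneusz, Pelagia) there are 5 shares of (1/4)/5 = 1/20 each.
Living: Kazimierz, Ludmila, Waclaw, Ireneusz, and Pelagia — each takes 1/20.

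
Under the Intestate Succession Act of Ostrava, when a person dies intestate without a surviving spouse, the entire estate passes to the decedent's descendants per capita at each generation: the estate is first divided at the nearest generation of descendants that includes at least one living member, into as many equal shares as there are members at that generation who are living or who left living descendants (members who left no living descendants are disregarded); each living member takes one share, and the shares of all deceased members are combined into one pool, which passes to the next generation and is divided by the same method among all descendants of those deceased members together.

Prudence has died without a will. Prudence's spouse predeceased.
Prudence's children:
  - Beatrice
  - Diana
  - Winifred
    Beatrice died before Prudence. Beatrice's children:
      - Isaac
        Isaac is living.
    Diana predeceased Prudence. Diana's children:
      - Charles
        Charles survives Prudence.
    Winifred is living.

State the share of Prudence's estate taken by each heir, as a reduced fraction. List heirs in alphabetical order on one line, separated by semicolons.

Charles 1/3; Isaac 1/3; Winifred 1/3

There is no surviving spouse, so the entire estate passes to Prudence's descendants per capita at each generation.
At generation 1 (Beatrice, Diana, Winifred) there are 3 shares of (1)/3 = 1/3 each.
Living: Winifred — each takes 1/3.
Deceased: Beatrice and Diana. Their combined 2/3 is pooled and carried to generation 2.
At generation 2 (Isaac, Charles) there are 2 shares of (2/3)/2 = 1/3 each.
Living: Isaac and Charles — each takes 1/3.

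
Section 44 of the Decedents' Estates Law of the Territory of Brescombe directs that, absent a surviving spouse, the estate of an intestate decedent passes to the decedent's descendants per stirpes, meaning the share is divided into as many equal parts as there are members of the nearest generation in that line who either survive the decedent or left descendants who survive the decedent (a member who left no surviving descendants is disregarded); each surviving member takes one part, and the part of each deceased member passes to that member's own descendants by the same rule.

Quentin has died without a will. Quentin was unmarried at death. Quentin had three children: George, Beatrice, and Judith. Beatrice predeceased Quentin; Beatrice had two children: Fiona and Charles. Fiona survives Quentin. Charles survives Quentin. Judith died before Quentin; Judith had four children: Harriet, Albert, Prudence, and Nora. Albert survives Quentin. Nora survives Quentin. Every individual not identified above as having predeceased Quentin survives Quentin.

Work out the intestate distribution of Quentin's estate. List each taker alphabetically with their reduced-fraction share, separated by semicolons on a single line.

Albert 1/12; Charles 1/6; Fiona 1/6; George 1/3; Harriet 1/12; Nora 1/12; Prudence 1/12

There is no surviving spouse, so the entire estate passes to Quentin's descendants per stirpes.
The estate is divided into 3 equal shares of 1/3 among George, Beatrice, Judith.
George is living and takes 1/3.
Beatrice predeceased; the 1/3 allotted to Beatrice's branch passes to Beatrice's issue by representation.
The 1/3 is divided into 2 equal shares of 1/6 among Fiona, Charles.
Fiona is living and takes 1/6.
Charles is living and takes 1/6.
Judith predeceased; the 1/3 allotted to Judith's branch passes to Judith's issue by representation.
The 1/3 is divided into 4 equal shares of 1/12 among Harriet, Albert, Prudence, Nora.
Harriet is living and takes 1/12.
Albert is living and takes 1/12.
Prudence is living and takes 1/12.
Nora is living and takes 1/12.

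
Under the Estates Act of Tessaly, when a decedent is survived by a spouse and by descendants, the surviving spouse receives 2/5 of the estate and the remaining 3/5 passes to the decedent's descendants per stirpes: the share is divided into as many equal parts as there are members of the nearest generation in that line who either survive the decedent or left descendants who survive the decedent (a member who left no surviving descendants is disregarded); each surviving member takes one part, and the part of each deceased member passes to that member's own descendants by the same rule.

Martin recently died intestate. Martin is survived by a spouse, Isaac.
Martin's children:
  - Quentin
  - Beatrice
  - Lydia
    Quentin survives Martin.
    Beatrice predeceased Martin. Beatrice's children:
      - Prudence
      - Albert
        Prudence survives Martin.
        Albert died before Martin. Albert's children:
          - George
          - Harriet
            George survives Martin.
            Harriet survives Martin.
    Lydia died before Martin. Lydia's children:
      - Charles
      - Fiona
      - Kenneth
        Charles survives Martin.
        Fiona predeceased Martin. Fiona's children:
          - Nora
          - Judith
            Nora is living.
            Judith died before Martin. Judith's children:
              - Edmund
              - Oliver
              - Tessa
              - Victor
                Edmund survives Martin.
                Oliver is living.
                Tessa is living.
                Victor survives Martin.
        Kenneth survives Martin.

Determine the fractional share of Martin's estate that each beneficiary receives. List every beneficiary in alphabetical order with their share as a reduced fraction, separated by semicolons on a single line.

Charles 1/15; Edmund 1/120; George 1/20; Harriet 1/20; Isaac 2/5; Kenneth 1/15; Nora 1/30; Oliver 1/120; Prudence 1/10; Quentin 1/5; Tessa 1/120; Victor 1/120

Isaac, as surviving spouse, takes 2/5.
The remaining 3/5 passes to Martin's descendants per stirpes.
The 3/5 is divided into 3 equal shares of 1/5 among Quentin, Beatrice, Lydia.
Quentin is living and takes 1/5.
Beatrice predeceased; the 1/5 allotted to Beatrice's branch passes to Beatrice's issue by representation.
The 1/5 is divided into 2 equal shares of 1/10 among Prudence, Albert.
Prudence is living and takes 1/10.
Albert predeceased; the 1/10 allotted to Albert's branch passes to Albert's issue by representation.
The 1/10 is divided into 2 equal shares of 1/20 among George, Harriet.
George is living and takes 1/20.
Harriet is living and takes 1/20.
Lydia predeceased; the 1/5 allotted to Lydia's branch passes to Lydia's issue by representation.
The 1/5 is divided into 3 equal shares of 1/15 among Charles, Fiona, Kenneth.
Charles is living and takes 1/15.
Fiona predeceased; the 1/15 allotted to Fiona's branch passes to Fiona's issue by representation.
The 1/15 is divided into 2 equal shares of 1/30 among Nora, Judith.
Nora is living and takes 1/30.
Judith predeceased; the 1/30 allotted to Judith's branch passes to Judith's issue by representation.
The 1/30 is divided into 4 equal shares of 1/120 among Edmund, Oliver, Tessa, Victor.
Edmund is living and takes 1/120.
Oliver is living and takes 1/120.
Tessa is living and takes 1/120.
Victor is living and takes 1/120.
Kenneth is living and takes 1/15.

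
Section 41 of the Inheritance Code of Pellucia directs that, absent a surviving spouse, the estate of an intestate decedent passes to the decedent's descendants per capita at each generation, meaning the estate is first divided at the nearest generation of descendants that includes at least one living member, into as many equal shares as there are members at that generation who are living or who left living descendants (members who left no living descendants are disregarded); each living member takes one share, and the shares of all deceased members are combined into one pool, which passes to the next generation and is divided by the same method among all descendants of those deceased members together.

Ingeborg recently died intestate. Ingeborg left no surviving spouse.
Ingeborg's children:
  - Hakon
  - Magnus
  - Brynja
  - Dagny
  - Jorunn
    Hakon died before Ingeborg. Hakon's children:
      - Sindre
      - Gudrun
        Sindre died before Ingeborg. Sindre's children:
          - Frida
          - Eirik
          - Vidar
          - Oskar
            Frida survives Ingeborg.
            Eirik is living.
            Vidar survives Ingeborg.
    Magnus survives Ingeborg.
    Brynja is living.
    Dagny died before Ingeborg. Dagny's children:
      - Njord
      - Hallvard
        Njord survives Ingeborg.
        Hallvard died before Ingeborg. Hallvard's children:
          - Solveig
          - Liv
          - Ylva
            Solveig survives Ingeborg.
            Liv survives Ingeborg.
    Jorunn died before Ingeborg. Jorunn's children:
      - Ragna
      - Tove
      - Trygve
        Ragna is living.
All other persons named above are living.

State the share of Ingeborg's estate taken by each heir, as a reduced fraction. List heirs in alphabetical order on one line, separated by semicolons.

Brynja 1/5; Eirik 6/245; Frida 6/245; Gudrun 3/35; Liv 6/245; Magnus 1/5; Njord 3/35; Oskar 6/245; Ragna 3/35; Solveig 6/245; Tove 3/35; Trygve 3/35; Vidar 6/245; Ylva 6/245

There is no surviving spouse, so the entire estate passes to Ingeborg's descendants per capita at each generation.
At generation 1 (Hakon, Magnus, Brynja, Dagny, Jorunn) there are 5 shares of (1)/5 = 1/5 each.
Living: Magnus and Brynja — each takes 1/5.
Deceased: Hakon, Dagny, and Jorunn. Their combined 3/5 is pooled and carried to generation 2.
At generation 2 (Sindre, Gudrun, Njord, Hallvard, Ragna, Tove, Trygve) there are 7 shares of (3/5)/7 = 3/35 each.
Living: Gudrun, Njord, Ragna, Tove, and Trygve — each takes 3/35.
Deceased: Sindre and Hallvard. Their combined 6/35 is pooled and carried to generation 3.
At generation 3 (Frida, Eirik, Vidar, Oskar, Solveig, Liv, Ylva) there are 7 shares of (6/35)/7 = 6/245 each.
Living: Frida, Eirik, Vidar, Oskar, Solveig, Liv, and Ylva — each takes 6/245.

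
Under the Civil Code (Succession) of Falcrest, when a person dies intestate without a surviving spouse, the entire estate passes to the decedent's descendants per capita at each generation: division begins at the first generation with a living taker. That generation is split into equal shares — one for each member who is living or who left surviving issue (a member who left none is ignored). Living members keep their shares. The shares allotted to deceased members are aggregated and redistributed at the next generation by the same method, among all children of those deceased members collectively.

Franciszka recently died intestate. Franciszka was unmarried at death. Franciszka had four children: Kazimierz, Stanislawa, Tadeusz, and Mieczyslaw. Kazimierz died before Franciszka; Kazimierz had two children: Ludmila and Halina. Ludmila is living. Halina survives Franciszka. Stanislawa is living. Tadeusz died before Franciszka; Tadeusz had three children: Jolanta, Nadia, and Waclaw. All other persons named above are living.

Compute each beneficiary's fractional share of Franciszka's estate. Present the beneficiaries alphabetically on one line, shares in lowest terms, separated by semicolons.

There is no surviving spouse, so the entire estate passes to Franciszka's descendants per capita at each generation.
At generation 1 (Kazimierz, Stanislawa, Tadeusz, Mieczyslaw) there are 4 shares of (1)/4 = 1/4 each.
Living: Stanislawa and Mieczyslaw — each takes 1/4.
Deceased: Kazimierz and Tadeusz. Their combined 1/2 is pooled and carried to generation 2.
At generation 2 (Ludmila, Halina, Jolanta, Nadia, Waclaw) there are 5 shares of (1/2)/5 = 1/10 each.
Living: Ludmila, Halina, Jolanta, Nadia, and Waclaw — each takes 1/10.

Halina 1/10; Jolanta 1/10; Ludmila 1/10; Mieczyslaw 1/4; Nadia 1/10; Stanislawa 1/4; Waclaw 1/10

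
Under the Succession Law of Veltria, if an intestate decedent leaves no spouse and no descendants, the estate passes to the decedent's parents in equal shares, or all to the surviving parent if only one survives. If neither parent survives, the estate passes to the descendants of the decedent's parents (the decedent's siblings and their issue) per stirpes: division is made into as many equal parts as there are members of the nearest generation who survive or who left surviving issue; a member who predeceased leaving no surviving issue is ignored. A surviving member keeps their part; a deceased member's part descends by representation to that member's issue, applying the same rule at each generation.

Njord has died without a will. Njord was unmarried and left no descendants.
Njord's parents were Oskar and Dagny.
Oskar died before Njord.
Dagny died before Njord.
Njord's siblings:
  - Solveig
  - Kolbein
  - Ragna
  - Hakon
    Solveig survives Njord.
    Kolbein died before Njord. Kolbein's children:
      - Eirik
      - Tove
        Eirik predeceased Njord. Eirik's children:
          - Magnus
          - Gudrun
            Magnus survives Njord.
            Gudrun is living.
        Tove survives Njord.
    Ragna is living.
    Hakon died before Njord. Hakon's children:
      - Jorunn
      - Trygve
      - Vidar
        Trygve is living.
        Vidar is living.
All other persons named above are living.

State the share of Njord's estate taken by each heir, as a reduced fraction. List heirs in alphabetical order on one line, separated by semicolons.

Neither parent survives and there are no descendants, so the estate passes to Njord's siblings and their issue per stirpes.
The estate is divided into 4 equal shares of 1/4 among Solveig, Kolbein, Ragna, Hakon.
Solveig is living and takes 1/4.
Kolbein predeceased; the 1/4 allotted to Kolbein's branch passes to Kolbein's issue by representation.
The 1/4 is divided into 2 equal shares of 1/8 among Eirik, Tove.
Eirik predeceased; the 1/8 allotted to Eirik's branch passes to Eirik's issue by representation.
The 1/8 is divided into 2 equal shares of 1/16 among Magnus, Gudrun.
Magnus is living and takes 1/16.
Gudrun is living and takes 1/16.
Tove is living and takes 1/8.
Ragna is living and takes 1/4.
Hakon predeceased; the 1/4 allotted to Hakon's branch passes to Hakon's issue by representation.
The 1/4 is divided into 3 equal shares of 1/12 among Jorunn, Trygve, Vidar.
Jorunn is living and takes 1/12.
Trygve is living and takes 1/12.
Vidar is living and takes 1/12.

Gudrun 1/16; Jorunn 1/12; Magnus 1/16; Ragna 1/4; Solveig 1/4; Tove 1/8; Trygve 1/12; Vidar 1/12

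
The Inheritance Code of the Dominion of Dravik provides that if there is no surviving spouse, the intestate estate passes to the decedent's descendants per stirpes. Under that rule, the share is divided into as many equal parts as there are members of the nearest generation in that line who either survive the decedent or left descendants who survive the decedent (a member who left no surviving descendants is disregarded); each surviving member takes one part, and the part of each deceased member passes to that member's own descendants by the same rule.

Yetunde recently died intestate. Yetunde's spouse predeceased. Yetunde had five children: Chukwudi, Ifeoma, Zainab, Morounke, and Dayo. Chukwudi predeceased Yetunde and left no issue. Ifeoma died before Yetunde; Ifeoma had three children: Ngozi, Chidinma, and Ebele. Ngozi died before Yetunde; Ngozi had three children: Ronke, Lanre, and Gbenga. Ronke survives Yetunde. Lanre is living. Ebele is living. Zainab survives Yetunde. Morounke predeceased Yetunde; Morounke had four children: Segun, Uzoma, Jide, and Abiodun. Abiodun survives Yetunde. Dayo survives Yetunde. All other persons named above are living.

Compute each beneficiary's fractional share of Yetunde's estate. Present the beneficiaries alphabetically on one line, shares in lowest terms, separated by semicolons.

Abiodun 1/16; Chidinma 1/12; Dayo 1/4; Ebele 1/12; Gbenga 1/36; Jide 1/16; Lanre 1/36; Ronke 1/36; Segun 1/16; Uzoma 1/16; Zainab 1/4

There is no surviving spouse, so the entire estate passes to Yetunde's descendants per stirpes.
Chukwudi left no surviving issue, so that branch lapses and is disregarded.
The estate is divided into 4 equal shares of 1/4 among Ifeoma, Zainab, Morounke, Dayo.
Ifeoma predeceased; the 1/4 allotted to Ifeoma's branch passes to Ifeoma's issue by representation.
The 1/4 is divided into 3 equal shares of 1/12 among Ngozi, Chidinma, Ebele.
Ngozi predeceased; the 1/12 allotted to Ngozi's branch passes to Ngozi's issue by representation.
The 1/12 is divided into 3 equal shares of 1/36 among Ronke, Lanre, Gbenga.
Ronke is living and takes 1/36.
Lanre is living and takes 1/36.
Gbenga is living and takes 1/36.
Chidinma is living and takes 1/12.
Ebele is living and takes 1/12.
Zainab is living and takes 1/4.
Morounke predeceased; the 1/4 allotted to Morounke's branch passes to Morounke's issue by representation.
The 1/4 is divided into 4 equal shares of 1/16 among Segun, Uzoma, Jide, Abiodun.
Segun is living and takes 1/16.
Uzoma is living and takes 1/16.
Jide is living and takes 1/16.
Abiodun is living and takes 1/16.
Dayo is living and takes 1/4.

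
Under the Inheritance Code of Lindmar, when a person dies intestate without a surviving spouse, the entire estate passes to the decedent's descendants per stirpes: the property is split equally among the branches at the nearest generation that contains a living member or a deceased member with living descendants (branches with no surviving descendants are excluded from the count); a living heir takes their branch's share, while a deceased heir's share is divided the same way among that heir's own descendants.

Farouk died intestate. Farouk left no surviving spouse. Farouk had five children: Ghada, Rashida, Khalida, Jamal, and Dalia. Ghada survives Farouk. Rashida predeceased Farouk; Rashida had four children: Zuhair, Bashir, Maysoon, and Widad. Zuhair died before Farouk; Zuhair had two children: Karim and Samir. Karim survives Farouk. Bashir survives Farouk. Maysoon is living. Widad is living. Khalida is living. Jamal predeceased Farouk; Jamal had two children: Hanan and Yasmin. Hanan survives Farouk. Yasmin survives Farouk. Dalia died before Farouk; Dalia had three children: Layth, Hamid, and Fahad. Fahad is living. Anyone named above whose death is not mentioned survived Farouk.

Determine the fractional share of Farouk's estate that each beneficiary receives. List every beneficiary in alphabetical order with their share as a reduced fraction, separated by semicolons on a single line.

Bashir 1/20; Fahad 1/15; Ghada 1/5; Hamid 1/15; Hanan 1/10; Karim 1/40; Khalida 1/5; Layth 1/15; Maysoon 1/20; Samir 1/40; Widad 1/20; Yasmin 1/10

There is no surviving spouse, so the entire estate passes to Farouk's descendants per stirpes.
The estate is divided into 5 equal shares of 1/5 among Ghada, Rashida, Khalida, Jamal, Dalia.
Ghada is living and takes 1/5.
Rashida predeceased; the 1/5 allotted to Rashida's branch passes to Rashida's issue by representation.
The 1/5 is divided into 4 equal shares of 1/20 among Zuhair, Bashir, Maysoon, Widad.
Zuhair predeceased; the 1/20 allotted to Zuhair's branch passes to Zuhair's issue by representation.
The 1/20 is divided into 2 equal shares of 1/40 among Karim, Samir.
Karim is living and takes 1/40.
Samir is living and takes 1/40.
Bashir is living and takes 1/20.
Maysoon is living and takes 1/20.
Widad is living and takes 1/20.
Khalida is living and takes 1/5.
Jamal predeceased; the 1/5 allotted to Jamal's branch passes to Jamal's issue by representation.
The 1/5 is divided into 2 equal shares of 1/10 among Hanan, Yasmin.
Hanan is living and takes 1/10.
Yasmin is living and takes 1/10.
Dalia predeceased; the 1/5 allotted to Dalia's branch passes to Dalia's issue by representation.
The 1/5 is divided into 3 equal shares of 1/15 among Layth, Hamid, Fahad.
Layth is living and takes 1/15.
Hamid is living and takes 1/15.
Fahad is living and takes 1/15.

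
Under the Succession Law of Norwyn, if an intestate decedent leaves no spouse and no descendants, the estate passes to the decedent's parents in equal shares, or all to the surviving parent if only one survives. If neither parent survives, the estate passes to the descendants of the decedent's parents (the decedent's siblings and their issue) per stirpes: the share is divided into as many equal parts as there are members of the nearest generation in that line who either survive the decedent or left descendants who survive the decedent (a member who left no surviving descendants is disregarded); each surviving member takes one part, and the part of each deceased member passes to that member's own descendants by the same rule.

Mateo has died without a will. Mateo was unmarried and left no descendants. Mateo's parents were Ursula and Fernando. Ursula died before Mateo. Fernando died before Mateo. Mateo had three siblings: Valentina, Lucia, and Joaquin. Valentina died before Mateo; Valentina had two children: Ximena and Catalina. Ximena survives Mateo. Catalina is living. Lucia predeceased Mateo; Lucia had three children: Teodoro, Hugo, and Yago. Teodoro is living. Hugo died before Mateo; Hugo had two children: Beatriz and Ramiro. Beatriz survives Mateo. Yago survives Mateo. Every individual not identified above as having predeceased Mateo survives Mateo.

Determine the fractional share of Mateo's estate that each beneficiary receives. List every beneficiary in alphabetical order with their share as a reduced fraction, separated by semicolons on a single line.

Beatriz 1/18; Catalina 1/6; Joaquin 1/3; Ramiro 1/18; Teodoro 1/9; Ximena 1/6; Yago 1/9

Neither parent survives and there are no descendants, so the estate passes to Mateo's siblings and their issue per stirpes.
The estate is divided into 3 equal shares of 1/3 among Valentina, Lucia, Joaquin.
Valentina predeceased; the 1/3 allotted to Valentina's branch passes to Valentina's issue by representation.
The 1/3 is divided into 2 equal shares of 1/6 among Ximena, Catalina.
Ximena is living and takes 1/6.
Catalina is living and takes 1/6.
Lucia predeceased; the 1/3 allotted to Lucia's branch passes to Lucia's issue by representation.
The 1/3 is divided into 3 equal shares of 1/9 among Teodoro, Hugo, Yago.
Teodoro is living and takes 1/9.
Hugo predeceased; the 1/9 allotted to Hugo's branch passes to Hugo's issue by representation.
The 1/9 is divided into 2 equal shares of 1/18 among Beatriz, Ramiro.
Beatriz is living and takes 1/18.
Ramiro is living and takes 1/18.
Yago is living and takes 1/9.
Joaquin is living and takes 1/3.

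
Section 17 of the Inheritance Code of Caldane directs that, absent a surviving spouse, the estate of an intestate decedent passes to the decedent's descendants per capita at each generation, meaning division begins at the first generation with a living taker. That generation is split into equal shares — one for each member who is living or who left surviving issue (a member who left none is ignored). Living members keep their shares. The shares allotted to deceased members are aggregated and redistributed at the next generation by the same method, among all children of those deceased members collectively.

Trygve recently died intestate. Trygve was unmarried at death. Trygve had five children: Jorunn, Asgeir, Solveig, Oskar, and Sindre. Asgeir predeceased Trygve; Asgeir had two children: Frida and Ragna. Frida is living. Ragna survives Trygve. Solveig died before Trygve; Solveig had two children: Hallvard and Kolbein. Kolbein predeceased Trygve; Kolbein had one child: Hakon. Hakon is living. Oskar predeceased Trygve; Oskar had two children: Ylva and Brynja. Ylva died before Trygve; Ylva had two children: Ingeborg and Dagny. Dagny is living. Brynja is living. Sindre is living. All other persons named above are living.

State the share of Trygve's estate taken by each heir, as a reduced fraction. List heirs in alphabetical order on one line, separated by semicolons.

There is no surviving spouse, so the entire estate passes to Trygve's descendants per capita at each generation.
At generation 1 (Jorunn, Asgeir, Solveig, Oskar, Sindre) there are 5 shares of (1)/5 = 1/5 each.
Living: Jorunn and Sindre — each takes 1/5.
Deceased: Asgeir, Solveig, and Oskar. Their combined 3/5 is pooled and carried to generation 2.
At generation 2 (Frida, Ragna, Hallvard, Kolbein, Ylva, Brynja) there are 6 shares of (3/5)/6 = 1/10 each.
Living: Frida, Ragna, Hallvard, and Brynja — each takes 1/10.
Deceased: Kolbein and Ylva. Their combined 1/5 is pooled and carried to generation 3.
At generation 3 (Hakon, Ingeborg, Dagny) there are 3 shares of (1/5)/3 = 1/15 each.
Living: Hakon, Ingeborg, and Dagny — each takes 1/15.

Brynja 1/10; Dagny 1/15; Frida 1/10; Hakon 1/15; Hallvard 1/10; Ingeborg 1/15; Jorunn 1/5; Ragna 1/10; Sindre 1/5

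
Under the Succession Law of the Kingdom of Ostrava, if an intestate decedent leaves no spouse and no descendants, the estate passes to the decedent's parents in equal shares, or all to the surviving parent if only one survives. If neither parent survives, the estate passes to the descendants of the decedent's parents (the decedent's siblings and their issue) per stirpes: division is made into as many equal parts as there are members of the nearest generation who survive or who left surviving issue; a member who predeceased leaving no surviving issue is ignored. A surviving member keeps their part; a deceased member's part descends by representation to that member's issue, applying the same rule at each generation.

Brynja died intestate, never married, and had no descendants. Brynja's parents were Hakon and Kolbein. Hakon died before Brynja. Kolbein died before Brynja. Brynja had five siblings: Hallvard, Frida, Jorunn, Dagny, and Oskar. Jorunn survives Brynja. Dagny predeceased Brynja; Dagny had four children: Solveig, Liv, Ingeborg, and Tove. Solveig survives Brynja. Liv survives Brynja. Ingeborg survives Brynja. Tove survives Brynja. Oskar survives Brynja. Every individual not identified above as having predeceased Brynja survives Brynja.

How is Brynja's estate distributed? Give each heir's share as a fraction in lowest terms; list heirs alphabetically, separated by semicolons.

Frida 1/5; Hallvard 1/5; Ingeborg 1/20; Jorunn 1/5; Liv 1/20; Oskar 1/5; Solveig 1/20; Tove 1/20

Neither parent survives and there are no descendants, so the estate passes to Brynja's siblings and their issue per stirpes.
The estate is divided into 5 equal shares of 1/5 among Hallvard, Frida, Jorunn, Dagny, Oskar.
Hallvard is living and takes 1/5.
Frida is living and takes 1/5.
Jorunn is living and takes 1/5.
Dagny predeceased; the 1/5 allotted to Dagny's branch passes to Dagny's issue by representation.
The 1/5 is divided into 4 equal shares of 1/20 among Solveig, Liv, Ingeborg, Tove.
Solveig is living and takes 1/20.
Liv is living and takes 1/20.
Ingeborg is living and takes 1/20.
Tove is living and takes 1/20.
Oskar is living and takes 1/5.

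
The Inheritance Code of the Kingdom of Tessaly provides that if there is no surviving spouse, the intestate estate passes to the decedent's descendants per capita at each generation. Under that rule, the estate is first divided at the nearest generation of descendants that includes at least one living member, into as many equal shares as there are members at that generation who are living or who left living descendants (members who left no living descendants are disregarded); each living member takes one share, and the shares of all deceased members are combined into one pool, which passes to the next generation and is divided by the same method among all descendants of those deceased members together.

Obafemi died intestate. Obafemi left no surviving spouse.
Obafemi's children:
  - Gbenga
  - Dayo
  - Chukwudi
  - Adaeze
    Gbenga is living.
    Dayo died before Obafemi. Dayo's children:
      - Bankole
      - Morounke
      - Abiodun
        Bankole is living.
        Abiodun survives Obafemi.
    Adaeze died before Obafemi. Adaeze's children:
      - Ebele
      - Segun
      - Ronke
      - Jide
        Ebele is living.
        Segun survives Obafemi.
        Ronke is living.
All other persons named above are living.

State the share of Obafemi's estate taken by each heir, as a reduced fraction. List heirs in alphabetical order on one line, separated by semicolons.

There is no surviving spouse, so the entire estate passes to Obafemi's descendants per capita at each generation.
At generation 1 (Gbenga, Dayo, Chukwudi, Adaeze) there are 4 shares of (1)/4 = 1/4 each.
Living: Gbenga and Chukwudi — each takes 1/4.
Deceased: Dayo and Adaeze. Their combined 1/2 is pooled and carried to generation 2.
At generation 2 (Bankole, Morounke, Abiodun, Ebele, Segun, Ronke, Jide) there are 7 shares of (1/2)/7 = 1/14 each.
Living: Bankole, Morounke, Abiodun, Ebele, Segun, Ronke, and Jide — each takes 1/14.

Abiodun 1/14; Bankole 1/14; Chukwudi 1/4; Ebele 1/14; Gbenga 1/4; Jide 1/14; Morounke 1/14; Ronke 1/14; Segun 1/14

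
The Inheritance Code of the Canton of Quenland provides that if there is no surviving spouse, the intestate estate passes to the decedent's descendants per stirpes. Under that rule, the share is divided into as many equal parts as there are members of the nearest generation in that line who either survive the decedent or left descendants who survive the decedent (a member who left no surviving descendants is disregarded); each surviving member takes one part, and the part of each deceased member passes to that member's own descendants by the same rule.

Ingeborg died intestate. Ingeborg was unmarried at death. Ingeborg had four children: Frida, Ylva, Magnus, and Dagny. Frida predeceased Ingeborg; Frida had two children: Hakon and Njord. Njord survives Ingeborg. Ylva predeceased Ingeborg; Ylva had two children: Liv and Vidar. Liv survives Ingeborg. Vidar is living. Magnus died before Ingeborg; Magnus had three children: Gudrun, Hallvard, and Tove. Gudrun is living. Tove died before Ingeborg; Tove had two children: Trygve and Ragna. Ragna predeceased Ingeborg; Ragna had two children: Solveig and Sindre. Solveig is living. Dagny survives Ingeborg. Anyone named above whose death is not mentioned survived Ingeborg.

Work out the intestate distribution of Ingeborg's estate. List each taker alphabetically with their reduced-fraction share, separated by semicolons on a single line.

There is no surviving spouse, so the entire estate passes to Ingeborg's descendants per stirpes.
The estate is divided into 4 equal shares of 1/4 among Frida, Ylva, Magnus, Dagny.
Frida predeceased; the 1/4 allotted to Frida's branch passes to Frida's issue by representation.
The 1/4 is divided into 2 equal shares of 1/8 among Hakon, Njord.
Hakon is living and takes 1/8.
Njord is living and takes 1/8.
Ylva predeceased; the 1/4 allotted to Ylva's branch passes to Ylva's issue by representation.
The 1/4 is divided into 2 equal shares of 1/8 among Liv, Vidar.
Liv is living and takes 1/8.
Vidar is living and takes 1/8.
Magnus predeceased; the 1/4 allotted to Magnus's branch passes to Magnus's issue by representation.
The 1/4 is divided into 3 equal shares of 1/12 among Gudrun, Hallvard, Tove.
Gudrun is living and takes 1/12.
Hallvard is living and takes 1/12.
Tove predeceased; the 1/12 allotted to Tove's branch passes to Tove's issue by representation.
The 1/12 is divided into 2 equal shares of 1/24 among Trygve, Ragna.
Trygve is living and takes 1/24.
Ragna predeceased; the 1/24 allotted to Ragna's branch passes to Ragna's issue by representation.
The 1/24 is divided into 2 equal shares of 1/48 among Solveig, Sindre.
Solveig is living and takes 1/48.
Sindre is living and takes 1/48.
Dagny is living and takes 1/4.

Dagny 1/4; Gudrun 1/12; Hakon 1/8; Hallvard 1/12; Liv 1/8; Njord 1/8; Sindre 1/48; Solveig 1/48; Trygve 1/24; Vidar 1/8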